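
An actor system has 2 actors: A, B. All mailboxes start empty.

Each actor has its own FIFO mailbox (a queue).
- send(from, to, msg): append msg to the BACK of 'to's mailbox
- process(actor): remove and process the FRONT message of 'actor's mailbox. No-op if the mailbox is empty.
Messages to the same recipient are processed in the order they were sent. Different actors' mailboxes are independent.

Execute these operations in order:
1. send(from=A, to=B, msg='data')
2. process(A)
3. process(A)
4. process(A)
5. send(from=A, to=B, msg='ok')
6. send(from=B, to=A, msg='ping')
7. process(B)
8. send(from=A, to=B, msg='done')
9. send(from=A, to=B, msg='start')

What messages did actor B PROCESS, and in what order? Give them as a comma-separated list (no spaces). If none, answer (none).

After 1 (send(from=A, to=B, msg='data')): A:[] B:[data]
After 2 (process(A)): A:[] B:[data]
After 3 (process(A)): A:[] B:[data]
After 4 (process(A)): A:[] B:[data]
After 5 (send(from=A, to=B, msg='ok')): A:[] B:[data,ok]
After 6 (send(from=B, to=A, msg='ping')): A:[ping] B:[data,ok]
After 7 (process(B)): A:[ping] B:[ok]
After 8 (send(from=A, to=B, msg='done')): A:[ping] B:[ok,done]
After 9 (send(from=A, to=B, msg='start')): A:[ping] B:[ok,done,start]

Answer: data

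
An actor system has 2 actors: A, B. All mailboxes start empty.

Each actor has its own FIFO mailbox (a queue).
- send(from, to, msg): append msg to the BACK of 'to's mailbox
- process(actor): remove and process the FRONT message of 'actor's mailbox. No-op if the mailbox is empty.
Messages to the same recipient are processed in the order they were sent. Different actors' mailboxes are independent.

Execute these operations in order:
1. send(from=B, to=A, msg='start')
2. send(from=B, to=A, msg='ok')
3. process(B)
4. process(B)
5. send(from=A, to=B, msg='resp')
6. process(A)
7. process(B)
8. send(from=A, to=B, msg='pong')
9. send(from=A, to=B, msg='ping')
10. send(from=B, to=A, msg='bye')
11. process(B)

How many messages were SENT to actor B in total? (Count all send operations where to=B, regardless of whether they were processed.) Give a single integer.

Answer: 3

Derivation:
After 1 (send(from=B, to=A, msg='start')): A:[start] B:[]
After 2 (send(from=B, to=A, msg='ok')): A:[start,ok] B:[]
After 3 (process(B)): A:[start,ok] B:[]
After 4 (process(B)): A:[start,ok] B:[]
After 5 (send(from=A, to=B, msg='resp')): A:[start,ok] B:[resp]
After 6 (process(A)): A:[ok] B:[resp]
After 7 (process(B)): A:[ok] B:[]
After 8 (send(from=A, to=B, msg='pong')): A:[ok] B:[pong]
After 9 (send(from=A, to=B, msg='ping')): A:[ok] B:[pong,ping]
After 10 (send(from=B, to=A, msg='bye')): A:[ok,bye] B:[pong,ping]
After 11 (process(B)): A:[ok,bye] B:[ping]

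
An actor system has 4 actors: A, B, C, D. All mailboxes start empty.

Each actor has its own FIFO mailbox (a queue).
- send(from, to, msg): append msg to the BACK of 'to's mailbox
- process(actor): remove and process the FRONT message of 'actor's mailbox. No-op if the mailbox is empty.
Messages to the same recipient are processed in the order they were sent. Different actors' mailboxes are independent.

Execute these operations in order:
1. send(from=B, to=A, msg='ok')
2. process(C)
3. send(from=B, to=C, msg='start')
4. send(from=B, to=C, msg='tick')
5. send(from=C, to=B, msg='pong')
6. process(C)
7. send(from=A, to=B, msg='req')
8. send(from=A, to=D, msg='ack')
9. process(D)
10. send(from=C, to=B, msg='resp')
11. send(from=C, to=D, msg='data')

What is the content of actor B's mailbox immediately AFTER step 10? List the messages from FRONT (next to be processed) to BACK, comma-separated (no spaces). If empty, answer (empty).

After 1 (send(from=B, to=A, msg='ok')): A:[ok] B:[] C:[] D:[]
After 2 (process(C)): A:[ok] B:[] C:[] D:[]
After 3 (send(from=B, to=C, msg='start')): A:[ok] B:[] C:[start] D:[]
After 4 (send(from=B, to=C, msg='tick')): A:[ok] B:[] C:[start,tick] D:[]
After 5 (send(from=C, to=B, msg='pong')): A:[ok] B:[pong] C:[start,tick] D:[]
After 6 (process(C)): A:[ok] B:[pong] C:[tick] D:[]
After 7 (send(from=A, to=B, msg='req')): A:[ok] B:[pong,req] C:[tick] D:[]
After 8 (send(from=A, to=D, msg='ack')): A:[ok] B:[pong,req] C:[tick] D:[ack]
After 9 (process(D)): A:[ok] B:[pong,req] C:[tick] D:[]
After 10 (send(from=C, to=B, msg='resp')): A:[ok] B:[pong,req,resp] C:[tick] D:[]

pong,req,resp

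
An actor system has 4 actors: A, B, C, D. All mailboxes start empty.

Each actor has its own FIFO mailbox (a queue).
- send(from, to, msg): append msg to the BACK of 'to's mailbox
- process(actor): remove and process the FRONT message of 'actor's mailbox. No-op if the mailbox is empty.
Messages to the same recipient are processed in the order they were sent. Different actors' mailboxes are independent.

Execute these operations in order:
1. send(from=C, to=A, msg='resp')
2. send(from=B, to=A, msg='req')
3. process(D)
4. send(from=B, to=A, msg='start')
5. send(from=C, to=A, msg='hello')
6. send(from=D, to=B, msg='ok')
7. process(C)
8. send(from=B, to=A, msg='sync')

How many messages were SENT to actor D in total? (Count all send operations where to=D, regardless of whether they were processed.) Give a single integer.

After 1 (send(from=C, to=A, msg='resp')): A:[resp] B:[] C:[] D:[]
After 2 (send(from=B, to=A, msg='req')): A:[resp,req] B:[] C:[] D:[]
After 3 (process(D)): A:[resp,req] B:[] C:[] D:[]
After 4 (send(from=B, to=A, msg='start')): A:[resp,req,start] B:[] C:[] D:[]
After 5 (send(from=C, to=A, msg='hello')): A:[resp,req,start,hello] B:[] C:[] D:[]
After 6 (send(from=D, to=B, msg='ok')): A:[resp,req,start,hello] B:[ok] C:[] D:[]
After 7 (process(C)): A:[resp,req,start,hello] B:[ok] C:[] D:[]
After 8 (send(from=B, to=A, msg='sync')): A:[resp,req,start,hello,sync] B:[ok] C:[] D:[]

Answer: 0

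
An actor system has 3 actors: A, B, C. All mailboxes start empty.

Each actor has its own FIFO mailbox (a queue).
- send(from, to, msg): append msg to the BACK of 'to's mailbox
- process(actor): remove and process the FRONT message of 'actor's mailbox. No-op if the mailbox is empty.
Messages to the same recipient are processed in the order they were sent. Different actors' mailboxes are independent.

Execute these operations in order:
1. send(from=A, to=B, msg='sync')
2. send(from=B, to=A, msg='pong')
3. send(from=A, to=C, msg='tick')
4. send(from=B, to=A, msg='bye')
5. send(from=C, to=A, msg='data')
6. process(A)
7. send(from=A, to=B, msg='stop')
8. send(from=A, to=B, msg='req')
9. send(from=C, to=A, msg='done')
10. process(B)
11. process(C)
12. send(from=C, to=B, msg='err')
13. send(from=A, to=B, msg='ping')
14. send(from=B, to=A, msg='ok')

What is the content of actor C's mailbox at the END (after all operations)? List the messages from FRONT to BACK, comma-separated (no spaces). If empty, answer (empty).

Answer: (empty)

Derivation:
After 1 (send(from=A, to=B, msg='sync')): A:[] B:[sync] C:[]
After 2 (send(from=B, to=A, msg='pong')): A:[pong] B:[sync] C:[]
After 3 (send(from=A, to=C, msg='tick')): A:[pong] B:[sync] C:[tick]
After 4 (send(from=B, to=A, msg='bye')): A:[pong,bye] B:[sync] C:[tick]
After 5 (send(from=C, to=A, msg='data')): A:[pong,bye,data] B:[sync] C:[tick]
After 6 (process(A)): A:[bye,data] B:[sync] C:[tick]
After 7 (send(from=A, to=B, msg='stop')): A:[bye,data] B:[sync,stop] C:[tick]
After 8 (send(from=A, to=B, msg='req')): A:[bye,data] B:[sync,stop,req] C:[tick]
After 9 (send(from=C, to=A, msg='done')): A:[bye,data,done] B:[sync,stop,req] C:[tick]
After 10 (process(B)): A:[bye,data,done] B:[stop,req] C:[tick]
After 11 (process(C)): A:[bye,data,done] B:[stop,req] C:[]
After 12 (send(from=C, to=B, msg='err')): A:[bye,data,done] B:[stop,req,err] C:[]
After 13 (send(from=A, to=B, msg='ping')): A:[bye,data,done] B:[stop,req,err,ping] C:[]
After 14 (send(from=B, to=A, msg='ok')): A:[bye,data,done,ok] B:[stop,req,err,ping] C:[]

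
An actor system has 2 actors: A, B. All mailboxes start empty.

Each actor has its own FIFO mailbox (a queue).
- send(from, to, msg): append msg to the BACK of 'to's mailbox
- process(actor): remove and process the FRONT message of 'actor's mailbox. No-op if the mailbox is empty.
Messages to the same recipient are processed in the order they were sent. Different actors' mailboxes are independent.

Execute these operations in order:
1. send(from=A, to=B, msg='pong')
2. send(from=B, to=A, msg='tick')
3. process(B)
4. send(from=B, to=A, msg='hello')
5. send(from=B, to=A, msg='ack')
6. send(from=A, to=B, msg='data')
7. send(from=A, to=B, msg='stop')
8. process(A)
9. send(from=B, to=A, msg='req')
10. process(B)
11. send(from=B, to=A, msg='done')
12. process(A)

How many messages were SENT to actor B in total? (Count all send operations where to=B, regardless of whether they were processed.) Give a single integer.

After 1 (send(from=A, to=B, msg='pong')): A:[] B:[pong]
After 2 (send(from=B, to=A, msg='tick')): A:[tick] B:[pong]
After 3 (process(B)): A:[tick] B:[]
After 4 (send(from=B, to=A, msg='hello')): A:[tick,hello] B:[]
After 5 (send(from=B, to=A, msg='ack')): A:[tick,hello,ack] B:[]
After 6 (send(from=A, to=B, msg='data')): A:[tick,hello,ack] B:[data]
After 7 (send(from=A, to=B, msg='stop')): A:[tick,hello,ack] B:[data,stop]
After 8 (process(A)): A:[hello,ack] B:[data,stop]
After 9 (send(from=B, to=A, msg='req')): A:[hello,ack,req] B:[data,stop]
After 10 (process(B)): A:[hello,ack,req] B:[stop]
After 11 (send(from=B, to=A, msg='done')): A:[hello,ack,req,done] B:[stop]
After 12 (process(A)): A:[ack,req,done] B:[stop]

Answer: 3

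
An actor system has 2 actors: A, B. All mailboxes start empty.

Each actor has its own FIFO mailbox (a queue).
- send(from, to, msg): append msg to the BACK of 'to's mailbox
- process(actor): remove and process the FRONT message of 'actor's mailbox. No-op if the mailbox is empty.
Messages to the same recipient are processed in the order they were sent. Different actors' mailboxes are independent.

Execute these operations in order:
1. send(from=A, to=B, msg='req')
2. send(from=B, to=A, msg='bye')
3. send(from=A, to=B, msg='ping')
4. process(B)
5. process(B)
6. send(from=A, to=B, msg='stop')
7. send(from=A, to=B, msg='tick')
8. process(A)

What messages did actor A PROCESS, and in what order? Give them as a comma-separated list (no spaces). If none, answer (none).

After 1 (send(from=A, to=B, msg='req')): A:[] B:[req]
After 2 (send(from=B, to=A, msg='bye')): A:[bye] B:[req]
After 3 (send(from=A, to=B, msg='ping')): A:[bye] B:[req,ping]
After 4 (process(B)): A:[bye] B:[ping]
After 5 (process(B)): A:[bye] B:[]
After 6 (send(from=A, to=B, msg='stop')): A:[bye] B:[stop]
After 7 (send(from=A, to=B, msg='tick')): A:[bye] B:[stop,tick]
After 8 (process(A)): A:[] B:[stop,tick]

Answer: bye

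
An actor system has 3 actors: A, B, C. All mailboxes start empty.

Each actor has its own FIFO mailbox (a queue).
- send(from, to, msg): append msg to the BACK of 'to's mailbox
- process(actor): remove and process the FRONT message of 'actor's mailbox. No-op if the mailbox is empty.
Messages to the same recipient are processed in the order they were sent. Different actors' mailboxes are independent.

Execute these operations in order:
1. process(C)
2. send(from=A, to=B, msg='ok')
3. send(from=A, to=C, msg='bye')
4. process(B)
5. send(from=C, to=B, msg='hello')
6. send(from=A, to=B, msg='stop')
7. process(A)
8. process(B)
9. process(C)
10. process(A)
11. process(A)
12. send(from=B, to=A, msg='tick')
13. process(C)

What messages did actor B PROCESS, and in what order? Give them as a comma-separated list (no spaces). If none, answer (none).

After 1 (process(C)): A:[] B:[] C:[]
After 2 (send(from=A, to=B, msg='ok')): A:[] B:[ok] C:[]
After 3 (send(from=A, to=C, msg='bye')): A:[] B:[ok] C:[bye]
After 4 (process(B)): A:[] B:[] C:[bye]
After 5 (send(from=C, to=B, msg='hello')): A:[] B:[hello] C:[bye]
After 6 (send(from=A, to=B, msg='stop')): A:[] B:[hello,stop] C:[bye]
After 7 (process(A)): A:[] B:[hello,stop] C:[bye]
After 8 (process(B)): A:[] B:[stop] C:[bye]
After 9 (process(C)): A:[] B:[stop] C:[]
After 10 (process(A)): A:[] B:[stop] C:[]
After 11 (process(A)): A:[] B:[stop] C:[]
After 12 (send(from=B, to=A, msg='tick')): A:[tick] B:[stop] C:[]
After 13 (process(C)): A:[tick] B:[stop] C:[]

Answer: ok,hello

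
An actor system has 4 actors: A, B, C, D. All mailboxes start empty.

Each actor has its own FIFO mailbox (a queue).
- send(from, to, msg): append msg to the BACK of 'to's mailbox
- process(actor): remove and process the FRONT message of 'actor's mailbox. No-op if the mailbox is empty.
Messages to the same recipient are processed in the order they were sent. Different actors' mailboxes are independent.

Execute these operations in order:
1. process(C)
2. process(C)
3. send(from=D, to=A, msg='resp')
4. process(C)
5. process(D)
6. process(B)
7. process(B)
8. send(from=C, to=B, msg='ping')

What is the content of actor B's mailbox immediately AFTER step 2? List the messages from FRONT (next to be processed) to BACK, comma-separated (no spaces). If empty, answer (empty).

After 1 (process(C)): A:[] B:[] C:[] D:[]
After 2 (process(C)): A:[] B:[] C:[] D:[]

(empty)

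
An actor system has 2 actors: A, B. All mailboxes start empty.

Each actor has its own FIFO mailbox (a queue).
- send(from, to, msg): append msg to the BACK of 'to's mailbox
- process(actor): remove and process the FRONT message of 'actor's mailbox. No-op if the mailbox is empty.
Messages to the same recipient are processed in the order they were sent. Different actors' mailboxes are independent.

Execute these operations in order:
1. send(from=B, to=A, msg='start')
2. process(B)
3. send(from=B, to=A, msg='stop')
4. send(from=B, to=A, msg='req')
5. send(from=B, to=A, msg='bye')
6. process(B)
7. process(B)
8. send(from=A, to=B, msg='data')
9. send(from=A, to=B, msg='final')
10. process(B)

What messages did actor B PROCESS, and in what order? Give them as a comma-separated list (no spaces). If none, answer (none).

After 1 (send(from=B, to=A, msg='start')): A:[start] B:[]
After 2 (process(B)): A:[start] B:[]
After 3 (send(from=B, to=A, msg='stop')): A:[start,stop] B:[]
After 4 (send(from=B, to=A, msg='req')): A:[start,stop,req] B:[]
After 5 (send(from=B, to=A, msg='bye')): A:[start,stop,req,bye] B:[]
After 6 (process(B)): A:[start,stop,req,bye] B:[]
After 7 (process(B)): A:[start,stop,req,bye] B:[]
After 8 (send(from=A, to=B, msg='data')): A:[start,stop,req,bye] B:[data]
After 9 (send(from=A, to=B, msg='final')): A:[start,stop,req,bye] B:[data,final]
After 10 (process(B)): A:[start,stop,req,bye] B:[final]

Answer: data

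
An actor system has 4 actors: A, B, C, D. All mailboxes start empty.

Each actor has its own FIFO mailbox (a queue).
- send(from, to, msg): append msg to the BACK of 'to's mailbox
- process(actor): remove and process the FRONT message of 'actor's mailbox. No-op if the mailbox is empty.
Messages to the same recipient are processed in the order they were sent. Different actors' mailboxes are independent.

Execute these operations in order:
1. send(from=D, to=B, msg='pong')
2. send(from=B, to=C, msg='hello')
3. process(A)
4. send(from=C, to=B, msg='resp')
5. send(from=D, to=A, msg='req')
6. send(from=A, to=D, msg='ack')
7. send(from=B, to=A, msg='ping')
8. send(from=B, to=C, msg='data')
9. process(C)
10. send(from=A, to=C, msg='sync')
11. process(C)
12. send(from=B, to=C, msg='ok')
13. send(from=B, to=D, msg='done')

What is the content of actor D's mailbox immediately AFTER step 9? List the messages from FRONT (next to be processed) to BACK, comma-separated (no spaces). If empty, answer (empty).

After 1 (send(from=D, to=B, msg='pong')): A:[] B:[pong] C:[] D:[]
After 2 (send(from=B, to=C, msg='hello')): A:[] B:[pong] C:[hello] D:[]
After 3 (process(A)): A:[] B:[pong] C:[hello] D:[]
After 4 (send(from=C, to=B, msg='resp')): A:[] B:[pong,resp] C:[hello] D:[]
After 5 (send(from=D, to=A, msg='req')): A:[req] B:[pong,resp] C:[hello] D:[]
After 6 (send(from=A, to=D, msg='ack')): A:[req] B:[pong,resp] C:[hello] D:[ack]
After 7 (send(from=B, to=A, msg='ping')): A:[req,ping] B:[pong,resp] C:[hello] D:[ack]
After 8 (send(from=B, to=C, msg='data')): A:[req,ping] B:[pong,resp] C:[hello,data] D:[ack]
After 9 (process(C)): A:[req,ping] B:[pong,resp] C:[data] D:[ack]

ack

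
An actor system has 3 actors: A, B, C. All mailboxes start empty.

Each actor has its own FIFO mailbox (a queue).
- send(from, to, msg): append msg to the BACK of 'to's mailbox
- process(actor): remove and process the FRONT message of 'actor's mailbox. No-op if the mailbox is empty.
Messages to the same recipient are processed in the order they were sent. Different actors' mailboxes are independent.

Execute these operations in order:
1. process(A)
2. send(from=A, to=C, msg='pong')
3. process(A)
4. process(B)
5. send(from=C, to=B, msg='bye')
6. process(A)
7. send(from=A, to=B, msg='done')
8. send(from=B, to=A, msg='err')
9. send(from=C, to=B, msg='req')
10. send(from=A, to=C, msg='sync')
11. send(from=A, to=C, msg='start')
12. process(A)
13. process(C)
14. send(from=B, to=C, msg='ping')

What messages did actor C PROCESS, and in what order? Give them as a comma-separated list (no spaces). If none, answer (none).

Answer: pong

Derivation:
After 1 (process(A)): A:[] B:[] C:[]
After 2 (send(from=A, to=C, msg='pong')): A:[] B:[] C:[pong]
After 3 (process(A)): A:[] B:[] C:[pong]
After 4 (process(B)): A:[] B:[] C:[pong]
After 5 (send(from=C, to=B, msg='bye')): A:[] B:[bye] C:[pong]
After 6 (process(A)): A:[] B:[bye] C:[pong]
After 7 (send(from=A, to=B, msg='done')): A:[] B:[bye,done] C:[pong]
After 8 (send(from=B, to=A, msg='err')): A:[err] B:[bye,done] C:[pong]
After 9 (send(from=C, to=B, msg='req')): A:[err] B:[bye,done,req] C:[pong]
After 10 (send(from=A, to=C, msg='sync')): A:[err] B:[bye,done,req] C:[pong,sync]
After 11 (send(from=A, to=C, msg='start')): A:[err] B:[bye,done,req] C:[pong,sync,start]
After 12 (process(A)): A:[] B:[bye,done,req] C:[pong,sync,start]
After 13 (process(C)): A:[] B:[bye,done,req] C:[sync,start]
After 14 (send(from=B, to=C, msg='ping')): A:[] B:[bye,done,req] C:[sync,start,ping]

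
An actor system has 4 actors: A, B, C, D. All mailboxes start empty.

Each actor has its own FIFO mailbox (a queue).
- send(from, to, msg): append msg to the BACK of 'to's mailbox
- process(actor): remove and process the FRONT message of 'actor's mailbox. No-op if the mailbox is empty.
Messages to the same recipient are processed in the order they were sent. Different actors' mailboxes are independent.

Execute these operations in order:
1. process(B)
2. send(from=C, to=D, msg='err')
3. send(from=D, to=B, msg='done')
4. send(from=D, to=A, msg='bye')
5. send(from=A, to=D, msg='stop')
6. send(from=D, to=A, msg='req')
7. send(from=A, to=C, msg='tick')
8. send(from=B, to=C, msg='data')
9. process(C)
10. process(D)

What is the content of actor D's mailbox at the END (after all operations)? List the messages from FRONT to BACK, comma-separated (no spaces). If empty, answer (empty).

Answer: stop

Derivation:
After 1 (process(B)): A:[] B:[] C:[] D:[]
After 2 (send(from=C, to=D, msg='err')): A:[] B:[] C:[] D:[err]
After 3 (send(from=D, to=B, msg='done')): A:[] B:[done] C:[] D:[err]
After 4 (send(from=D, to=A, msg='bye')): A:[bye] B:[done] C:[] D:[err]
After 5 (send(from=A, to=D, msg='stop')): A:[bye] B:[done] C:[] D:[err,stop]
After 6 (send(from=D, to=A, msg='req')): A:[bye,req] B:[done] C:[] D:[err,stop]
After 7 (send(from=A, to=C, msg='tick')): A:[bye,req] B:[done] C:[tick] D:[err,stop]
After 8 (send(from=B, to=C, msg='data')): A:[bye,req] B:[done] C:[tick,data] D:[err,stop]
After 9 (process(C)): A:[bye,req] B:[done] C:[data] D:[err,stop]
After 10 (process(D)): A:[bye,req] B:[done] C:[data] D:[stop]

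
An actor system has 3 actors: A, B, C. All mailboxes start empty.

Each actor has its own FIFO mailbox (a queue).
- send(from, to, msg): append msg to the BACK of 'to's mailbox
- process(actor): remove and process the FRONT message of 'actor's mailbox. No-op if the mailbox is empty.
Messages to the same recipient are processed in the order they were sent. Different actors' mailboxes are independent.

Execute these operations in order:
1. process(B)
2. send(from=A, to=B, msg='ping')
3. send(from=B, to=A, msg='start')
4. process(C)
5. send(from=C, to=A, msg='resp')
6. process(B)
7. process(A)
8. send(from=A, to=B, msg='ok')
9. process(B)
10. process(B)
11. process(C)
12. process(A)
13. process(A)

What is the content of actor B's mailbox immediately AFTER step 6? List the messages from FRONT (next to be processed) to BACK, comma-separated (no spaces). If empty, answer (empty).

After 1 (process(B)): A:[] B:[] C:[]
After 2 (send(from=A, to=B, msg='ping')): A:[] B:[ping] C:[]
After 3 (send(from=B, to=A, msg='start')): A:[start] B:[ping] C:[]
After 4 (process(C)): A:[start] B:[ping] C:[]
After 5 (send(from=C, to=A, msg='resp')): A:[start,resp] B:[ping] C:[]
After 6 (process(B)): A:[start,resp] B:[] C:[]

(empty)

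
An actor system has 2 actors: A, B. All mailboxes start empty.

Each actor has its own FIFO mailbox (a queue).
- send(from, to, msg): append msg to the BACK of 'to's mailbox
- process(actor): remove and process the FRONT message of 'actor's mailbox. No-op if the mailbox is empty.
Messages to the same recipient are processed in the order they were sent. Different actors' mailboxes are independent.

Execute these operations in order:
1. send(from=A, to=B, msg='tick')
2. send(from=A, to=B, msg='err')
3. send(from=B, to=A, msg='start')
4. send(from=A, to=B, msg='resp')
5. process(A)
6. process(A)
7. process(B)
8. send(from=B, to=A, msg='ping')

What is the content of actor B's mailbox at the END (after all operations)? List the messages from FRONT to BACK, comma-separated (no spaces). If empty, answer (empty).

Answer: err,resp

Derivation:
After 1 (send(from=A, to=B, msg='tick')): A:[] B:[tick]
After 2 (send(from=A, to=B, msg='err')): A:[] B:[tick,err]
After 3 (send(from=B, to=A, msg='start')): A:[start] B:[tick,err]
After 4 (send(from=A, to=B, msg='resp')): A:[start] B:[tick,err,resp]
After 5 (process(A)): A:[] B:[tick,err,resp]
After 6 (process(A)): A:[] B:[tick,err,resp]
After 7 (process(B)): A:[] B:[err,resp]
After 8 (send(from=B, to=A, msg='ping')): A:[ping] B:[err,resp]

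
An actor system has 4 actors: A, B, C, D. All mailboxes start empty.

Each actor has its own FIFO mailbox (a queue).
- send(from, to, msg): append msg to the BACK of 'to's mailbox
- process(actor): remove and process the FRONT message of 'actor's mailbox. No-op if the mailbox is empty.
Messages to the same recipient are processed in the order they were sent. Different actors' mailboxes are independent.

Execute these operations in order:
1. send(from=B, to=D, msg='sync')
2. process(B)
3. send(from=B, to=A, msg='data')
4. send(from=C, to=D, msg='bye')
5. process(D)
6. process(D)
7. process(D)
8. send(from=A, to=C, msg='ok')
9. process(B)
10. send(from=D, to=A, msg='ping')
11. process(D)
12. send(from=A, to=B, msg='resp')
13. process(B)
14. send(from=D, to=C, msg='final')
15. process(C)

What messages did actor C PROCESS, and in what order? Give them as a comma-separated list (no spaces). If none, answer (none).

After 1 (send(from=B, to=D, msg='sync')): A:[] B:[] C:[] D:[sync]
After 2 (process(B)): A:[] B:[] C:[] D:[sync]
After 3 (send(from=B, to=A, msg='data')): A:[data] B:[] C:[] D:[sync]
After 4 (send(from=C, to=D, msg='bye')): A:[data] B:[] C:[] D:[sync,bye]
After 5 (process(D)): A:[data] B:[] C:[] D:[bye]
After 6 (process(D)): A:[data] B:[] C:[] D:[]
After 7 (process(D)): A:[data] B:[] C:[] D:[]
After 8 (send(from=A, to=C, msg='ok')): A:[data] B:[] C:[ok] D:[]
After 9 (process(B)): A:[data] B:[] C:[ok] D:[]
After 10 (send(from=D, to=A, msg='ping')): A:[data,ping] B:[] C:[ok] D:[]
After 11 (process(D)): A:[data,ping] B:[] C:[ok] D:[]
After 12 (send(from=A, to=B, msg='resp')): A:[data,ping] B:[resp] C:[ok] D:[]
After 13 (process(B)): A:[data,ping] B:[] C:[ok] D:[]
After 14 (send(from=D, to=C, msg='final')): A:[data,ping] B:[] C:[ok,final] D:[]
After 15 (process(C)): A:[data,ping] B:[] C:[final] D:[]

Answer: ok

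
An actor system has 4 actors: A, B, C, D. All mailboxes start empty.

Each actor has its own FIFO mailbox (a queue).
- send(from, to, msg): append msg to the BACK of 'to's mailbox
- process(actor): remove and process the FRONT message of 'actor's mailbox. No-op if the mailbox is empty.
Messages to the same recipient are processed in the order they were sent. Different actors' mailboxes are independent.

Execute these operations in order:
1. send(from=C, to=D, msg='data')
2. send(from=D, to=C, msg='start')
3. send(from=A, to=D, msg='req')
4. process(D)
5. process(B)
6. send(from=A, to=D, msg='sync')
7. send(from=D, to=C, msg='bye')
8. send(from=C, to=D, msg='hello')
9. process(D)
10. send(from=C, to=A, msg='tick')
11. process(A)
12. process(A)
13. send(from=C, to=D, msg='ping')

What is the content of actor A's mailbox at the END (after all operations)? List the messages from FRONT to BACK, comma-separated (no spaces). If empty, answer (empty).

Answer: (empty)

Derivation:
After 1 (send(from=C, to=D, msg='data')): A:[] B:[] C:[] D:[data]
After 2 (send(from=D, to=C, msg='start')): A:[] B:[] C:[start] D:[data]
After 3 (send(from=A, to=D, msg='req')): A:[] B:[] C:[start] D:[data,req]
After 4 (process(D)): A:[] B:[] C:[start] D:[req]
After 5 (process(B)): A:[] B:[] C:[start] D:[req]
After 6 (send(from=A, to=D, msg='sync')): A:[] B:[] C:[start] D:[req,sync]
After 7 (send(from=D, to=C, msg='bye')): A:[] B:[] C:[start,bye] D:[req,sync]
After 8 (send(from=C, to=D, msg='hello')): A:[] B:[] C:[start,bye] D:[req,sync,hello]
After 9 (process(D)): A:[] B:[] C:[start,bye] D:[sync,hello]
After 10 (send(from=C, to=A, msg='tick')): A:[tick] B:[] C:[start,bye] D:[sync,hello]
After 11 (process(A)): A:[] B:[] C:[start,bye] D:[sync,hello]
After 12 (process(A)): A:[] B:[] C:[start,bye] D:[sync,hello]
After 13 (send(from=C, to=D, msg='ping')): A:[] B:[] C:[start,bye] D:[sync,hello,ping]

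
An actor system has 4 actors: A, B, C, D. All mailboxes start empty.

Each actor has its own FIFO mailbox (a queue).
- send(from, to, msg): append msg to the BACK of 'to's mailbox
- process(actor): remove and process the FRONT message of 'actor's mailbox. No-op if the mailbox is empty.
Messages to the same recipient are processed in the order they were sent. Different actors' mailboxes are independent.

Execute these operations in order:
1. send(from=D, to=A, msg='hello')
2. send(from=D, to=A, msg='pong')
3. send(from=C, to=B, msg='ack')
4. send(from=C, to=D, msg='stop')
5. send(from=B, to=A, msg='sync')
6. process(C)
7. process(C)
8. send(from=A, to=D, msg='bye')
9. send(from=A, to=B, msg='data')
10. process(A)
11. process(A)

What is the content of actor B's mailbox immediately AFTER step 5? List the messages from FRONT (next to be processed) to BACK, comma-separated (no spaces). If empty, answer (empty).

After 1 (send(from=D, to=A, msg='hello')): A:[hello] B:[] C:[] D:[]
After 2 (send(from=D, to=A, msg='pong')): A:[hello,pong] B:[] C:[] D:[]
After 3 (send(from=C, to=B, msg='ack')): A:[hello,pong] B:[ack] C:[] D:[]
After 4 (send(from=C, to=D, msg='stop')): A:[hello,pong] B:[ack] C:[] D:[stop]
After 5 (send(from=B, to=A, msg='sync')): A:[hello,pong,sync] B:[ack] C:[] D:[stop]

ack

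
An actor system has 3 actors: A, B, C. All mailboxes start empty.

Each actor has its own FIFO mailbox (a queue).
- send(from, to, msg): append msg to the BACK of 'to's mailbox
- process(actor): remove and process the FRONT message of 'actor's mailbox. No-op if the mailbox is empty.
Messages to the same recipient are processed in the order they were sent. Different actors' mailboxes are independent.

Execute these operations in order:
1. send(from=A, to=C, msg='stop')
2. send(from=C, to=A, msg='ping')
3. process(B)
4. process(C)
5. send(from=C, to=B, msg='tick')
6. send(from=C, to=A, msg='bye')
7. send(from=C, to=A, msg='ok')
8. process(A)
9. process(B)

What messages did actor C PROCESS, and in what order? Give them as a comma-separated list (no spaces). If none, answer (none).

Answer: stop

Derivation:
After 1 (send(from=A, to=C, msg='stop')): A:[] B:[] C:[stop]
After 2 (send(from=C, to=A, msg='ping')): A:[ping] B:[] C:[stop]
After 3 (process(B)): A:[ping] B:[] C:[stop]
After 4 (process(C)): A:[ping] B:[] C:[]
After 5 (send(from=C, to=B, msg='tick')): A:[ping] B:[tick] C:[]
After 6 (send(from=C, to=A, msg='bye')): A:[ping,bye] B:[tick] C:[]
After 7 (send(from=C, to=A, msg='ok')): A:[ping,bye,ok] B:[tick] C:[]
After 8 (process(A)): A:[bye,ok] B:[tick] C:[]
After 9 (process(B)): A:[bye,ok] B:[] C:[]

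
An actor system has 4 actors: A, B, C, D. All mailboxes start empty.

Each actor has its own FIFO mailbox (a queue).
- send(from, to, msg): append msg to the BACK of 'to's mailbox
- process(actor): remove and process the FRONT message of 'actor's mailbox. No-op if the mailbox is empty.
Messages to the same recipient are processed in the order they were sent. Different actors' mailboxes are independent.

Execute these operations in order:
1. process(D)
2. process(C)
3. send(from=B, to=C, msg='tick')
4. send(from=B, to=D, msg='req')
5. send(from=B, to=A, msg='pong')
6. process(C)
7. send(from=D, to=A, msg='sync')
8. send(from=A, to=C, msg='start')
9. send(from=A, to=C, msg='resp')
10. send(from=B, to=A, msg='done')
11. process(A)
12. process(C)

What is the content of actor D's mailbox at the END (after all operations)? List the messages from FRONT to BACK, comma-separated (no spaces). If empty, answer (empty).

Answer: req

Derivation:
After 1 (process(D)): A:[] B:[] C:[] D:[]
After 2 (process(C)): A:[] B:[] C:[] D:[]
After 3 (send(from=B, to=C, msg='tick')): A:[] B:[] C:[tick] D:[]
After 4 (send(from=B, to=D, msg='req')): A:[] B:[] C:[tick] D:[req]
After 5 (send(from=B, to=A, msg='pong')): A:[pong] B:[] C:[tick] D:[req]
After 6 (process(C)): A:[pong] B:[] C:[] D:[req]
After 7 (send(from=D, to=A, msg='sync')): A:[pong,sync] B:[] C:[] D:[req]
After 8 (send(from=A, to=C, msg='start')): A:[pong,sync] B:[] C:[start] D:[req]
After 9 (send(from=A, to=C, msg='resp')): A:[pong,sync] B:[] C:[start,resp] D:[req]
After 10 (send(from=B, to=A, msg='done')): A:[pong,sync,done] B:[] C:[start,resp] D:[req]
After 11 (process(A)): A:[sync,done] B:[] C:[start,resp] D:[req]
After 12 (process(C)): A:[sync,done] B:[] C:[resp] D:[req]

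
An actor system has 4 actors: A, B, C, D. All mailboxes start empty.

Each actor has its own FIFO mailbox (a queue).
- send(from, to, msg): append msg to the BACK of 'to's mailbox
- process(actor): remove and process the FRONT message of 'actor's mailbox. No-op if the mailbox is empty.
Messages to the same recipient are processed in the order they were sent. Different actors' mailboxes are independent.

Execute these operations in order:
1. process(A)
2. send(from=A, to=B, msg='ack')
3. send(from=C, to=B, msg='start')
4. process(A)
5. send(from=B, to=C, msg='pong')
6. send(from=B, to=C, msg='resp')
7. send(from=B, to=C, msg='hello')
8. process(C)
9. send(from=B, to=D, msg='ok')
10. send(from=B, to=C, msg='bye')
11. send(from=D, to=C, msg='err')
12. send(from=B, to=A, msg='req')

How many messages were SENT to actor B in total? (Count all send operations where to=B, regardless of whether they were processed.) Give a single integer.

After 1 (process(A)): A:[] B:[] C:[] D:[]
After 2 (send(from=A, to=B, msg='ack')): A:[] B:[ack] C:[] D:[]
After 3 (send(from=C, to=B, msg='start')): A:[] B:[ack,start] C:[] D:[]
After 4 (process(A)): A:[] B:[ack,start] C:[] D:[]
After 5 (send(from=B, to=C, msg='pong')): A:[] B:[ack,start] C:[pong] D:[]
After 6 (send(from=B, to=C, msg='resp')): A:[] B:[ack,start] C:[pong,resp] D:[]
After 7 (send(from=B, to=C, msg='hello')): A:[] B:[ack,start] C:[pong,resp,hello] D:[]
After 8 (process(C)): A:[] B:[ack,start] C:[resp,hello] D:[]
After 9 (send(from=B, to=D, msg='ok')): A:[] B:[ack,start] C:[resp,hello] D:[ok]
After 10 (send(from=B, to=C, msg='bye')): A:[] B:[ack,start] C:[resp,hello,bye] D:[ok]
After 11 (send(from=D, to=C, msg='err')): A:[] B:[ack,start] C:[resp,hello,bye,err] D:[ok]
After 12 (send(from=B, to=A, msg='req')): A:[req] B:[ack,start] C:[resp,hello,bye,err] D:[ok]

Answer: 2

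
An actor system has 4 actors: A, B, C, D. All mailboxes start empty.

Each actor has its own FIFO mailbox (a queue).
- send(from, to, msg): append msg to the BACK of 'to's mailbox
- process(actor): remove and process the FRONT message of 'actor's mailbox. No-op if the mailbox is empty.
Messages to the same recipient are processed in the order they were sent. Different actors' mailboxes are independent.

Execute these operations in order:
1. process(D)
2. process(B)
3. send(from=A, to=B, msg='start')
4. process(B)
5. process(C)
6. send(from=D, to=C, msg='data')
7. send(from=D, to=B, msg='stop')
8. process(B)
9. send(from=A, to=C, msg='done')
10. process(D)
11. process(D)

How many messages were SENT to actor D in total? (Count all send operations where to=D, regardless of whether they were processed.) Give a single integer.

Answer: 0

Derivation:
After 1 (process(D)): A:[] B:[] C:[] D:[]
After 2 (process(B)): A:[] B:[] C:[] D:[]
After 3 (send(from=A, to=B, msg='start')): A:[] B:[start] C:[] D:[]
After 4 (process(B)): A:[] B:[] C:[] D:[]
After 5 (process(C)): A:[] B:[] C:[] D:[]
After 6 (send(from=D, to=C, msg='data')): A:[] B:[] C:[data] D:[]
After 7 (send(from=D, to=B, msg='stop')): A:[] B:[stop] C:[data] D:[]
After 8 (process(B)): A:[] B:[] C:[data] D:[]
After 9 (send(from=A, to=C, msg='done')): A:[] B:[] C:[data,done] D:[]
After 10 (process(D)): A:[] B:[] C:[data,done] D:[]
After 11 (process(D)): A:[] B:[] C:[data,done] D:[]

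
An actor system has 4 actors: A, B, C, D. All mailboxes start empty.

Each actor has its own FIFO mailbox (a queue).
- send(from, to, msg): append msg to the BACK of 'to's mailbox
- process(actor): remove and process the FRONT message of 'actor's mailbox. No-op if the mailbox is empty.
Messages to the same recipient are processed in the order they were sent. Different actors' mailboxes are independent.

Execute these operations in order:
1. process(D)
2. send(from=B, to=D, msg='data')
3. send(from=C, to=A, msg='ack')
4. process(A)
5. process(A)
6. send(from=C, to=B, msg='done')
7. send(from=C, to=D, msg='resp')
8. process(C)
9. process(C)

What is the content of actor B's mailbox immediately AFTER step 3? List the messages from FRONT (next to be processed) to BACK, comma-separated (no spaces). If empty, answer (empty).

After 1 (process(D)): A:[] B:[] C:[] D:[]
After 2 (send(from=B, to=D, msg='data')): A:[] B:[] C:[] D:[data]
After 3 (send(from=C, to=A, msg='ack')): A:[ack] B:[] C:[] D:[data]

(empty)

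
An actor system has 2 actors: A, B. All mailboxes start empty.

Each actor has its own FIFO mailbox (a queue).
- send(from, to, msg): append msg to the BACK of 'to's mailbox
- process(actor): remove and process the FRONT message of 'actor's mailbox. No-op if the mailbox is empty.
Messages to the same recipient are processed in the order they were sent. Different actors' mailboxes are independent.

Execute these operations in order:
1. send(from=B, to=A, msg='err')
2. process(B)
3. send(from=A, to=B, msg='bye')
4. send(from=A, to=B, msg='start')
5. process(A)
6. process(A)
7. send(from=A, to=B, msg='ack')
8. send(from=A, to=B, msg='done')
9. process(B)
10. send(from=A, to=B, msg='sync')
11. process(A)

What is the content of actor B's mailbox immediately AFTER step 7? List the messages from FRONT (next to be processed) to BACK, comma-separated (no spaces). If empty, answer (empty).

After 1 (send(from=B, to=A, msg='err')): A:[err] B:[]
After 2 (process(B)): A:[err] B:[]
After 3 (send(from=A, to=B, msg='bye')): A:[err] B:[bye]
After 4 (send(from=A, to=B, msg='start')): A:[err] B:[bye,start]
After 5 (process(A)): A:[] B:[bye,start]
After 6 (process(A)): A:[] B:[bye,start]
After 7 (send(from=A, to=B, msg='ack')): A:[] B:[bye,start,ack]

bye,start,ack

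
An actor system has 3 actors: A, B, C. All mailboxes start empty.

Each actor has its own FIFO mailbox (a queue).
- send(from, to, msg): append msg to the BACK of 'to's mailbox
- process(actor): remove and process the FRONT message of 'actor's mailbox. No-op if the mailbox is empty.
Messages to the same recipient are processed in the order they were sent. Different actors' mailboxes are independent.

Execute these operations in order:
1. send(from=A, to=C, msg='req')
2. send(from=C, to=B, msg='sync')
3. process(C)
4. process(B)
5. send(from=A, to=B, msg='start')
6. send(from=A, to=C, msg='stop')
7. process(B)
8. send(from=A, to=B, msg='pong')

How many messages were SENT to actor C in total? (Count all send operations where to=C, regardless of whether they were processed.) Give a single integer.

After 1 (send(from=A, to=C, msg='req')): A:[] B:[] C:[req]
After 2 (send(from=C, to=B, msg='sync')): A:[] B:[sync] C:[req]
After 3 (process(C)): A:[] B:[sync] C:[]
After 4 (process(B)): A:[] B:[] C:[]
After 5 (send(from=A, to=B, msg='start')): A:[] B:[start] C:[]
After 6 (send(from=A, to=C, msg='stop')): A:[] B:[start] C:[stop]
After 7 (process(B)): A:[] B:[] C:[stop]
After 8 (send(from=A, to=B, msg='pong')): A:[] B:[pong] C:[stop]

Answer: 2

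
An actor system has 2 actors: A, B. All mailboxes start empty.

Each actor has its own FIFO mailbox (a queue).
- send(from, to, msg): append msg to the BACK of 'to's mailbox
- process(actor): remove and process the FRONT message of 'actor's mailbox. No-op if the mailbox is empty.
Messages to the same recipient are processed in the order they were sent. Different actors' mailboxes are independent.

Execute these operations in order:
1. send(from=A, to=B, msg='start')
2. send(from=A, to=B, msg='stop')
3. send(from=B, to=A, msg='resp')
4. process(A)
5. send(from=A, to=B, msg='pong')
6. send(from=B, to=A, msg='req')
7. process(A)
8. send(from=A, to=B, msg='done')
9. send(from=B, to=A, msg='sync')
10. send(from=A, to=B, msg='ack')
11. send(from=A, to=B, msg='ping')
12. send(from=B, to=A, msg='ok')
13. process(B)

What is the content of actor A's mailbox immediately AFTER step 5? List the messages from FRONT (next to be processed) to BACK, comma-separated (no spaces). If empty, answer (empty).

After 1 (send(from=A, to=B, msg='start')): A:[] B:[start]
After 2 (send(from=A, to=B, msg='stop')): A:[] B:[start,stop]
After 3 (send(from=B, to=A, msg='resp')): A:[resp] B:[start,stop]
After 4 (process(A)): A:[] B:[start,stop]
After 5 (send(from=A, to=B, msg='pong')): A:[] B:[start,stop,pong]

(empty)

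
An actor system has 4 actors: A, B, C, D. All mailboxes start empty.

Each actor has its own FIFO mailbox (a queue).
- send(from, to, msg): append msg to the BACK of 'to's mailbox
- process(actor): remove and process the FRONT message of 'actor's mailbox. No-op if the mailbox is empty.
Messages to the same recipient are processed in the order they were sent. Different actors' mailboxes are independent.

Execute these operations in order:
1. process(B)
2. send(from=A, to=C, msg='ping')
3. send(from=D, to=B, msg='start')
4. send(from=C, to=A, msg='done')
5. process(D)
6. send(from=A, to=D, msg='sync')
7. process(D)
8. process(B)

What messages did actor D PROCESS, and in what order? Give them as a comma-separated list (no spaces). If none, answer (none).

Answer: sync

Derivation:
After 1 (process(B)): A:[] B:[] C:[] D:[]
After 2 (send(from=A, to=C, msg='ping')): A:[] B:[] C:[ping] D:[]
After 3 (send(from=D, to=B, msg='start')): A:[] B:[start] C:[ping] D:[]
After 4 (send(from=C, to=A, msg='done')): A:[done] B:[start] C:[ping] D:[]
After 5 (process(D)): A:[done] B:[start] C:[ping] D:[]
After 6 (send(from=A, to=D, msg='sync')): A:[done] B:[start] C:[ping] D:[sync]
After 7 (process(D)): A:[done] B:[start] C:[ping] D:[]
After 8 (process(B)): A:[done] B:[] C:[ping] D:[]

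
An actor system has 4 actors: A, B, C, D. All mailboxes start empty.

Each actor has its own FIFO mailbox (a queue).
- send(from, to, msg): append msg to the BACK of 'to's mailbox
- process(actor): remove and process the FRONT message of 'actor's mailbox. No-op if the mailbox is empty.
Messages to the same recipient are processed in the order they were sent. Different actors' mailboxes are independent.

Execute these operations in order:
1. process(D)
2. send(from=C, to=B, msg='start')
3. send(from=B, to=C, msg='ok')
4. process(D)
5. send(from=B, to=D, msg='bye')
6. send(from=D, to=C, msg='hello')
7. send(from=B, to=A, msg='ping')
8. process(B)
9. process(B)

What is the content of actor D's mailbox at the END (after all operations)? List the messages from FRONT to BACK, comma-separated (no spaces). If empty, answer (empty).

After 1 (process(D)): A:[] B:[] C:[] D:[]
After 2 (send(from=C, to=B, msg='start')): A:[] B:[start] C:[] D:[]
After 3 (send(from=B, to=C, msg='ok')): A:[] B:[start] C:[ok] D:[]
After 4 (process(D)): A:[] B:[start] C:[ok] D:[]
After 5 (send(from=B, to=D, msg='bye')): A:[] B:[start] C:[ok] D:[bye]
After 6 (send(from=D, to=C, msg='hello')): A:[] B:[start] C:[ok,hello] D:[bye]
After 7 (send(from=B, to=A, msg='ping')): A:[ping] B:[start] C:[ok,hello] D:[bye]
After 8 (process(B)): A:[ping] B:[] C:[ok,hello] D:[bye]
After 9 (process(B)): A:[ping] B:[] C:[ok,hello] D:[bye]

Answer: bye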